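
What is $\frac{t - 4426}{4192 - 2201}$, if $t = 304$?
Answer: $- \frac{4122}{1991} \approx -2.0703$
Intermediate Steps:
$\frac{t - 4426}{4192 - 2201} = \frac{304 - 4426}{4192 - 2201} = - \frac{4122}{1991}$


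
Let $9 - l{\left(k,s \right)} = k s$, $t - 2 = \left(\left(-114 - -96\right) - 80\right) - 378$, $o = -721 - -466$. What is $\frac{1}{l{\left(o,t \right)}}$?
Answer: $- \frac{1}{120861} \approx -8.274 \cdot 10^{-6}$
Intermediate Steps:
$o = -255$ ($o = -721 + 466 = -255$)
$t = -474$ ($t = 2 - 476 = -474$)
$l{\left(k,s \right)} = 9 - k s$
$\frac{1}{l{\left(o,t \right)}} = \frac{1}{9 - \left(-255\right) \left(-474\right)} = \frac{1}{9 - 120870} = \frac{1}{-120861} = - \frac{1}{120861}$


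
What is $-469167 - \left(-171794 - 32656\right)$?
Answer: $-264717$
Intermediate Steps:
$-469167 - \left(-171794 - 32656\right) = -469167 - -204450 = -469167 + 204450 = -264717$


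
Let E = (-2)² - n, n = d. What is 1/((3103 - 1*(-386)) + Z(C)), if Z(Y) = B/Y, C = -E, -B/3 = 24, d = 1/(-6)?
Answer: 25/87657 ≈ 0.00028520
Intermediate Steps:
d = -⅙ ≈ -0.16667
n = -⅙ ≈ -0.16667
E = 25/6 (E = (-2)² - 1*(-⅙) = 4 + ⅙ = 25/6 ≈ 4.1667)
B = -72 (B = -3*24 = -72)
C = -25/6 (C = -1*25/6 = -25/6 ≈ -4.1667)
Z(Y) = -72/Y
1/((3103 - 1*(-386)) + Z(C)) = 1/((3103 - 1*(-386)) - 72/(-25/6)) = 1/((3103 + 386) - 72*(-6/25)) = 1/(3489 + 432/25) = 1/(87657/25) = 25/87657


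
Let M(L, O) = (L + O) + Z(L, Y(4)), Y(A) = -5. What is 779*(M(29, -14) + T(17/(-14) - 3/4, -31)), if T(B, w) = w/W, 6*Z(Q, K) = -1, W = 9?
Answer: 159695/18 ≈ 8871.9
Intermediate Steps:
Z(Q, K) = -⅙ (Z(Q, K) = (⅙)*(-1) = -⅙)
M(L, O) = -⅙ + L + O (M(L, O) = (L + O) - ⅙ = -⅙ + L + O)
T(B, w) = w/9
779*(M(29, -14) + T(17/(-14) - 3/4, -31)) = 779*((-⅙ + 29 - 14) + (⅑)*(-31)) = 779*(89/6 - 31/9) = 779*(205/18) = 159695/18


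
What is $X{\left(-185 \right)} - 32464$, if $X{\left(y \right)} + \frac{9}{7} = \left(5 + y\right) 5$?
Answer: $- \frac{233557}{7} \approx -33365.0$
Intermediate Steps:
$X{\left(y \right)} = \frac{166}{7} + 5 y$ ($X{\left(y \right)} = - \frac{9}{7} + \left(5 + y\right) 5 = - \frac{9}{7} + \left(25 + 5 y\right) = \frac{166}{7} + 5 y$)
$X{\left(-185 \right)} - 32464 = \left(\frac{166}{7} + 5 \left(-185\right)\right) - 32464 = \left(\frac{166}{7} - 925\right) - 32464 = - \frac{6309}{7} - 32464 = - \frac{233557}{7}$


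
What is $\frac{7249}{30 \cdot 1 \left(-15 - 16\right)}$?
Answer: $- \frac{7249}{930} \approx -7.7946$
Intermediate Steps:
$\frac{7249}{30 \cdot 1 \left(-15 - 16\right)} = \frac{7249}{30 \left(-31\right)} = \frac{7249}{-930} = 7249 \left(- \frac{1}{930}\right) = - \frac{7249}{930}$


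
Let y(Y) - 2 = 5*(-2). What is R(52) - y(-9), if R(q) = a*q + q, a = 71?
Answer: 3752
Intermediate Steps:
y(Y) = -8 (y(Y) = 2 + 5*(-2) = 2 - 10 = -8)
R(q) = 72*q (R(q) = 71*q + q = 72*q)
R(52) - y(-9) = 72*52 - 1*(-8) = 3744 + 8 = 3752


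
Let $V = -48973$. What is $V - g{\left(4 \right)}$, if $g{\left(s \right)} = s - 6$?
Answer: $-48971$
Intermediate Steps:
$g{\left(s \right)} = -6 + s$
$V - g{\left(4 \right)} = -48973 - \left(-6 + 4\right) = -48973 - -2 = -48973 + 2 = -48971$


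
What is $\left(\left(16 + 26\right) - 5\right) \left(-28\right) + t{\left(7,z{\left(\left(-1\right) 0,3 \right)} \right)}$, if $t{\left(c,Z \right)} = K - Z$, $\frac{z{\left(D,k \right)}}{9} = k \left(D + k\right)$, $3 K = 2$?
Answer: $- \frac{3349}{3} \approx -1116.3$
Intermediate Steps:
$K = \frac{2}{3}$ ($K = \frac{1}{3} \cdot 2 = \frac{2}{3} \approx 0.66667$)
$z{\left(D,k \right)} = 9 k \left(D + k\right)$
$t{\left(c,Z \right)} = \frac{2}{3} - Z$
$\left(\left(16 + 26\right) - 5\right) \left(-28\right) + t{\left(7,z{\left(\left(-1\right) 0,3 \right)} \right)} = \left(\left(16 + 26\right) - 5\right) \left(-28\right) + \left(\frac{2}{3} - 9 \cdot 3 \left(\left(-1\right) 0 + 3\right)\right) = \left(42 - 5\right) \left(-28\right) + \left(\frac{2}{3} - 9 \cdot 3 \left(0 + 3\right)\right) = 37 \left(-28\right) + \left(\frac{2}{3} - 9 \cdot 3 \cdot 3\right) = -1036 + \left(\frac{2}{3} - 81\right) = -1036 - \frac{241}{3} = - \frac{3349}{3}$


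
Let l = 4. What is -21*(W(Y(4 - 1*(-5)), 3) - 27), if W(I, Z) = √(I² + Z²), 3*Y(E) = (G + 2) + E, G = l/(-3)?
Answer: 567 - 7*√1570/3 ≈ 474.55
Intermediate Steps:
G = -4/3 (G = 4/(-3) = 4*(-⅓) = -4/3 ≈ -1.3333)
Y(E) = 2/9 + E/3 (Y(E) = ((-4/3 + 2) + E)/3 = (⅔ + E)/3 = 2/9 + E/3)
-21*(W(Y(4 - 1*(-5)), 3) - 27) = -21*(√((2/9 + (4 - 1*(-5))/3)² + 3²) - 27) = -21*(√((2/9 + (4 + 5)/3)² + 9) - 27) = -21*(√((2/9 + (⅓)*9)² + 9) - 27) = -21*(√((2/9 + 3)² + 9) - 27) = -21*(√((29/9)² + 9) - 27) = -21*(√(841/81 + 9) - 27) = -21*(√(1570/81) - 27) = -21*(√1570/9 - 27) = -21*(-27 + √1570/9) = 567 - 7*√1570/3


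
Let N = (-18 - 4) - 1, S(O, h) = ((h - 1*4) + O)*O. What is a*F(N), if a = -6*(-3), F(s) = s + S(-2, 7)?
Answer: -450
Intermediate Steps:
S(O, h) = O*(-4 + O + h) (S(O, h) = ((h - 4) + O)*O = ((-4 + h) + O)*O = (-4 + O + h)*O = O*(-4 + O + h))
N = -23 (N = -22 - 1 = -23)
F(s) = -2 + s (F(s) = s - 2*(-4 - 2 + 7) = s - 2*1 = s - 2 = -2 + s)
a = 18
a*F(N) = 18*(-2 - 23) = 18*(-25) = -450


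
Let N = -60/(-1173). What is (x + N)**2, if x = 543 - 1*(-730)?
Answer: 247768004169/152881 ≈ 1.6207e+6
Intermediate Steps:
x = 1273 (x = 543 + 730 = 1273)
N = 20/391 (N = -60*(-1/1173) = 20/391 ≈ 0.051151)
(x + N)**2 = (1273 + 20/391)**2 = (497763/391)**2 = 247768004169/152881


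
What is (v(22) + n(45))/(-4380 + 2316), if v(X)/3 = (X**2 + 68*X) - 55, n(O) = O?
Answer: -485/172 ≈ -2.8198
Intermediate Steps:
v(X) = -165 + 3*X**2 + 204*X (v(X) = 3*((X**2 + 68*X) - 55) = 3*(-55 + X**2 + 68*X) = -165 + 3*X**2 + 204*X)
(v(22) + n(45))/(-4380 + 2316) = ((-165 + 3*22**2 + 204*22) + 45)/(-4380 + 2316) = ((-165 + 3*484 + 4488) + 45)/(-2064) = ((-165 + 1452 + 4488) + 45)*(-1/2064) = (5775 + 45)*(-1/2064) = 5820*(-1/2064) = -485/172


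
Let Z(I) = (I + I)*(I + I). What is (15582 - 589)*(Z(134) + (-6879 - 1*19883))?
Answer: 675614566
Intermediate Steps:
Z(I) = 4*I² (Z(I) = (2*I)*(2*I) = 4*I²)
(15582 - 589)*(Z(134) + (-6879 - 1*19883)) = (15582 - 589)*(4*134² + (-6879 - 1*19883)) = 14993*(4*17956 + (-6879 - 19883)) = 14993*(71824 - 26762) = 14993*45062 = 675614566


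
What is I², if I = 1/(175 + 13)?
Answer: 1/35344 ≈ 2.8293e-5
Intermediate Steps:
I = 1/188 ≈ 0.0053191
I² = (1/188)² = 1/35344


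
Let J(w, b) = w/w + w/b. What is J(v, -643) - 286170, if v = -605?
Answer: -184006062/643 ≈ -2.8617e+5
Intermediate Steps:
J(w, b) = 1 + w/b
J(v, -643) - 286170 = (-643 - 605)/(-643) - 286170 = -1/643*(-1248) - 286170 = 1248/643 - 286170 = -184006062/643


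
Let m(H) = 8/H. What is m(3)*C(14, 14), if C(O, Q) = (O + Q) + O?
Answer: 112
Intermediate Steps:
C(O, Q) = Q + 2*O
m(3)*C(14, 14) = (8/3)*(14 + 2*14) = (8*(⅓))*(14 + 28) = (8/3)*42 = 112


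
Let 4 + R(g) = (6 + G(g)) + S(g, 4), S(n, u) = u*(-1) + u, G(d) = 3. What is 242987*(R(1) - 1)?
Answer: 971948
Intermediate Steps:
S(n, u) = 0 (S(n, u) = -u + u = 0)
R(g) = 5 (R(g) = -4 + ((6 + 3) + 0) = -4 + (9 + 0) = -4 + 9 = 5)
242987*(R(1) - 1) = 242987*(5 - 1) = 242987*4 = 971948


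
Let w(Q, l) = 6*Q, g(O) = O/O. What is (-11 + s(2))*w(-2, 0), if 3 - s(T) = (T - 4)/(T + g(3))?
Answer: 88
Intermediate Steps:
g(O) = 1
s(T) = 3 - (-4 + T)/(1 + T) (s(T) = 3 - (T - 4)/(T + 1) = 3 - (-4 + T)/(1 + T))
(-11 + s(2))*w(-2, 0) = (-11 + (7 + 2*2)/(1 + 2))*(6*(-2)) = (-11 + (7 + 4)/3)*(-12) = (-11 + (⅓)*11)*(-12) = (-11 + 11/3)*(-12) = -22/3*(-12) = 88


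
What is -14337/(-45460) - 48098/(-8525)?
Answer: 461751601/77509300 ≈ 5.9574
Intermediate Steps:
-14337/(-45460) - 48098/(-8525) = -14337*(-1/45460) - 48098*(-1/8525) = 14337/45460 + 48098/8525 = 461751601/77509300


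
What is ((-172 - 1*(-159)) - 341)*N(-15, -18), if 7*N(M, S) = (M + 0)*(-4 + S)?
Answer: -116820/7 ≈ -16689.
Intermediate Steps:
N(M, S) = M*(-4 + S)/7 (N(M, S) = ((M + 0)*(-4 + S))/7 = (M*(-4 + S))/7 = M*(-4 + S)/7)
((-172 - 1*(-159)) - 341)*N(-15, -18) = ((-172 - 1*(-159)) - 341)*((1/7)*(-15)*(-4 - 18)) = ((-172 + 159) - 341)*((1/7)*(-15)*(-22)) = (-13 - 341)*(330/7) = -354*330/7 = -116820/7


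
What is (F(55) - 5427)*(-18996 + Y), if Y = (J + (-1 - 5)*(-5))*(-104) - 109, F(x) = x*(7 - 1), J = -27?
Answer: 98968449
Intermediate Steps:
F(x) = 6*x (F(x) = x*6 = 6*x)
Y = -421 (Y = (-27 + (-1 - 5)*(-5))*(-104) - 109 = (-27 - 6*(-5))*(-104) - 109 = (-27 + 30)*(-104) - 109 = 3*(-104) - 109 = -312 - 109 = -421)
(F(55) - 5427)*(-18996 + Y) = (6*55 - 5427)*(-18996 - 421) = (330 - 5427)*(-19417) = -5097*(-19417) = 98968449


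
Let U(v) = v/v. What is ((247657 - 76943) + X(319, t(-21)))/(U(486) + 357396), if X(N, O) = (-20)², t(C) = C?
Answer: 171114/357397 ≈ 0.47878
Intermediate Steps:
X(N, O) = 400
U(v) = 1
((247657 - 76943) + X(319, t(-21)))/(U(486) + 357396) = ((247657 - 76943) + 400)/(1 + 357396) = (170714 + 400)/357397 = 171114*(1/357397) = 171114/357397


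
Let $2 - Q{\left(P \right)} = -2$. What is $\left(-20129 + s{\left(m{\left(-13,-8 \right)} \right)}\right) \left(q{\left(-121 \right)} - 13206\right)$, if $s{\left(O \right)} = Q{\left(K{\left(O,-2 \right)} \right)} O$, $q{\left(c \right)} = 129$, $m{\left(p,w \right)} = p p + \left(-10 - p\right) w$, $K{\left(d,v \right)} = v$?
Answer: $255642273$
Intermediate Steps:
$Q{\left(P \right)} = 4$ ($Q{\left(P \right)} = 2 - -2 = 2 + 2 = 4$)
$m{\left(p,w \right)} = p^{2} + w \left(-10 - p\right)$
$s{\left(O \right)} = 4 O$
$\left(-20129 + s{\left(m{\left(-13,-8 \right)} \right)}\right) \left(q{\left(-121 \right)} - 13206\right) = \left(-20129 + 4 \left(\left(-13\right)^{2} - -80 - \left(-13\right) \left(-8\right)\right)\right) \left(129 - 13206\right) = \left(-20129 + 4 \left(169 + 80 - 104\right)\right) \left(-13077\right) = \left(-20129 + 4 \cdot 145\right) \left(-13077\right) = \left(-20129 + 580\right) \left(-13077\right) = \left(-19549\right) \left(-13077\right) = 255642273$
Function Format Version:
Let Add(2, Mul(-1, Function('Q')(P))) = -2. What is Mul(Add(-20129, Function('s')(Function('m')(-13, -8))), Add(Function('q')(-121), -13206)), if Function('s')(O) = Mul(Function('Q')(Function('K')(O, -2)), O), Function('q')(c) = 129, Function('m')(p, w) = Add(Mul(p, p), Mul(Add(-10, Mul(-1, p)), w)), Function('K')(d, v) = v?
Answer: 255642273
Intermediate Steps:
Function('Q')(P) = 4 (Function('Q')(P) = Add(2, Mul(-1, -2)) = Add(2, 2) = 4)
Function('m')(p, w) = Add(Pow(p, 2), Mul(w, Add(-10, Mul(-1, p))))
Function('s')(O) = Mul(4, O)
Mul(Add(-20129, Function('s')(Function('m')(-13, -8))), Add(Function('q')(-121), -13206)) = Mul(Add(-20129, Mul(4, Add(Pow(-13, 2), Mul(-10, -8), Mul(-1, -13, -8)))), Add(129, -13206)) = Mul(Add(-20129, Mul(4, Add(169, 80, -104))), -13077) = Mul(Add(-20129, Mul(4, 145)), -13077) = Mul(Add(-20129, 580), -13077) = Mul(-19549, -13077) = 255642273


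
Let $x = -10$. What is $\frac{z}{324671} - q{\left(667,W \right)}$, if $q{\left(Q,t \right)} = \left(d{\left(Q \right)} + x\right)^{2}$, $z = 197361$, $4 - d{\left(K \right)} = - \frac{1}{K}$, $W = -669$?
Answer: $- \frac{5109529954742}{144442556519} \approx -35.374$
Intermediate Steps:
$d{\left(K \right)} = 4 + \frac{1}{K}$ ($d{\left(K \right)} = 4 - - \frac{1}{K} = 4 + \frac{1}{K}$)
$q{\left(Q,t \right)} = \left(-6 + \frac{1}{Q}\right)^{2}$ ($q{\left(Q,t \right)} = \left(\left(4 + \frac{1}{Q}\right) - 10\right)^{2} = \left(-6 + \frac{1}{Q}\right)^{2}$)
$\frac{z}{324671} - q{\left(667,W \right)} = \frac{197361}{324671} - \frac{\left(1 - 4002\right)^{2}}{444889} = 197361 \cdot \frac{1}{324671} - \frac{\left(1 - 4002\right)^{2}}{444889} = \frac{197361}{324671} - \frac{\left(-4001\right)^{2}}{444889} = \frac{197361}{324671} - \frac{1}{444889} \cdot 16008001 = \frac{197361}{324671} - \frac{16008001}{444889} = - \frac{5109529954742}{144442556519}$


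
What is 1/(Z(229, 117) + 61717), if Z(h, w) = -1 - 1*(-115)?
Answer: 1/61831 ≈ 1.6173e-5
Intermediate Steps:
Z(h, w) = 114 (Z(h, w) = -1 + 115 = 114)
1/(Z(229, 117) + 61717) = 1/(114 + 61717) = 1/61831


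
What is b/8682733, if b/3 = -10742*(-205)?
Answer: 6606330/8682733 ≈ 0.76086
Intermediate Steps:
b = 6606330 (b = 3*(-10742*(-205)) = 3*2202110 = 6606330)
b/8682733 = 6606330/8682733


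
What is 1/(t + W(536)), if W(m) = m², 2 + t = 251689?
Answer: 1/538983 ≈ 1.8553e-6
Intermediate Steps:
t = 251687 (t = -2 + 251689 = 251687)
1/(t + W(536)) = 1/(251687 + 536²) = 1/(251687 + 287296) = 1/538983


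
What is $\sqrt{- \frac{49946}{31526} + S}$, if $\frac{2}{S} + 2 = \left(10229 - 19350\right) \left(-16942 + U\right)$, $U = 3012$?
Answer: $\frac{i \sqrt{397170273894127228735647}}{500694071966} \approx 1.2587 i$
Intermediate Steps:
$S = \frac{1}{63527764}$ ($S = \frac{2}{-2 + \left(10229 - 19350\right) \left(-16942 + 3012\right)} = \frac{2}{-2 - -127055530} = \frac{2}{-2 + 127055530} = \frac{2}{127055528} = 2 \cdot \frac{1}{127055528} = \frac{1}{63527764} \approx 1.5741 \cdot 10^{-8}$)
$\sqrt{- \frac{49946}{31526} + S} = \sqrt{- \frac{49946}{31526} + \frac{1}{63527764}} = \sqrt{\left(-49946\right) \frac{1}{31526} + \frac{1}{63527764}} = \sqrt{- \frac{24973}{15763} + \frac{1}{63527764}} = \sqrt{- \frac{1586478834609}{1001388143932}} = \frac{i \sqrt{397170273894127228735647}}{500694071966}$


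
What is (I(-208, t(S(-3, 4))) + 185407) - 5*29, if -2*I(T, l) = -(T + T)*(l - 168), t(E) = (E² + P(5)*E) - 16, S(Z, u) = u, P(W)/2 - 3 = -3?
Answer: 220206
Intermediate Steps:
P(W) = 0 (P(W) = 6 + 2*(-3) = 6 - 6 = 0)
t(E) = -16 + E² (t(E) = (E² + 0*E) - 16 = (E² + 0) - 16 = E² - 16 = -16 + E²)
I(T, l) = T*(-168 + l) (I(T, l) = -(-1)*(T + T)*(l - 168)/2 = -(-1)*(2*T)*(-168 + l)/2 = -(-1)*2*T*(-168 + l)/2 = -(-1)*T*(-168 + l) = T*(-168 + l))
(I(-208, t(S(-3, 4))) + 185407) - 5*29 = (-208*(-168 + (-16 + 4²)) + 185407) - 5*29 = (-208*(-168 + (-16 + 16)) + 185407) - 145 = (-208*(-168 + 0) + 185407) - 145 = (-208*(-168) + 185407) - 145 = (34944 + 185407) - 145 = 220351 - 145 = 220206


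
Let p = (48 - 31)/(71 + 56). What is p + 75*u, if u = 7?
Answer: 66692/127 ≈ 525.13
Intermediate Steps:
p = 17/127 ≈ 0.13386
p + 75*u = 17/127 + 75*7 = 17/127 + 525 = 66692/127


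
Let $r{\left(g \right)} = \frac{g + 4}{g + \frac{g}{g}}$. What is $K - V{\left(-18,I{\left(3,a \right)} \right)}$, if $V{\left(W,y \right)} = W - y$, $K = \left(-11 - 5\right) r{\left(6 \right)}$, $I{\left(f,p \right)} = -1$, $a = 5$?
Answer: $- \frac{41}{7} \approx -5.8571$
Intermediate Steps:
$r{\left(g \right)} = \frac{4 + g}{1 + g}$ ($r{\left(g \right)} = \frac{4 + g}{g + 1} = \frac{4 + g}{1 + g}$)
$K = - \frac{160}{7}$ ($K = \left(-11 - 5\right) \frac{4 + 6}{1 + 6} = - 16 \cdot \frac{1}{7} \cdot 10 = \left(-16\right) \frac{10}{7} = - \frac{160}{7} \approx -22.857$)
$K - V{\left(-18,I{\left(3,a \right)} \right)} = - \frac{160}{7} - \left(-18 - -1\right) = - \frac{160}{7} - \left(-18 + 1\right) = - \frac{160}{7} - -17 = - \frac{160}{7} + 17 = - \frac{41}{7}$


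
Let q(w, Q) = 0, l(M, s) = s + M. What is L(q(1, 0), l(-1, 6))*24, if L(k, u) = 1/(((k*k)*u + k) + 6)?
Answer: 4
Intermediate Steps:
l(M, s) = M + s
L(k, u) = 1/(6 + k + u*k**2) (L(k, u) = 1/((k**2*u + k) + 6) = 1/((u*k**2 + k) + 6) = 1/((k + u*k**2) + 6) = 1/(6 + k + u*k**2))
L(q(1, 0), l(-1, 6))*24 = 24/(6 + 0 + (-1 + 6)*0**2) = 24/(6 + 0 + 5*0) = 24/(6 + 0 + 0) = 24/6 = (1/6)*24 = 4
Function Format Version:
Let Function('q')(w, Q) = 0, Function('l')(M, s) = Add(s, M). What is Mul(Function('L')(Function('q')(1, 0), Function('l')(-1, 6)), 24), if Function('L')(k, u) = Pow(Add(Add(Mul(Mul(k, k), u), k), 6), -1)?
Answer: 4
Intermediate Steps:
Function('l')(M, s) = Add(M, s)
Function('L')(k, u) = Pow(Add(6, k, Mul(u, Pow(k, 2))), -1) (Function('L')(k, u) = Pow(Add(Add(Mul(Pow(k, 2), u), k), 6), -1) = Pow(Add(Add(Mul(u, Pow(k, 2)), k), 6), -1) = Pow(Add(Add(k, Mul(u, Pow(k, 2))), 6), -1) = Pow(Add(6, k, Mul(u, Pow(k, 2))), -1))
Mul(Function('L')(Function('q')(1, 0), Function('l')(-1, 6)), 24) = Mul(Pow(Add(6, 0, Mul(Add(-1, 6), Pow(0, 2))), -1), 24) = Mul(Pow(Add(6, 0, Mul(5, 0)), -1), 24) = Mul(Pow(Add(6, 0, 0), -1), 24) = Mul(Pow(6, -1), 24) = Mul(Rational(1, 6), 24) = 4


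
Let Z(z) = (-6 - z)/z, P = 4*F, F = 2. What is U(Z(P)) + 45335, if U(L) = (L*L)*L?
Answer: 2901097/64 ≈ 45330.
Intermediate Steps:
P = 8 (P = 4*2 = 8)
Z(z) = (-6 - z)/z
U(L) = L³ (U(L) = L²*L = L³)
U(Z(P)) + 45335 = ((-6 - 1*8)/8)³ + 45335 = ((-6 - 8)/8)³ + 45335 = ((⅛)*(-14))³ + 45335 = (-7/4)³ + 45335 = -343/64 + 45335 = 2901097/64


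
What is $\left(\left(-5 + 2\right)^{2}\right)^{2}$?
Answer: $81$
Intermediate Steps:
$\left(\left(-5 + 2\right)^{2}\right)^{2} = \left(\left(-3\right)^{2}\right)^{2} = 9^{2} = 81$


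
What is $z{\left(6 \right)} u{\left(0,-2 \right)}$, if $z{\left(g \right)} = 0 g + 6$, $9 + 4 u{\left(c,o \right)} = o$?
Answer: $- \frac{33}{2} \approx -16.5$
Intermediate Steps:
$u{\left(c,o \right)} = - \frac{9}{4} + \frac{o}{4}$
$z{\left(g \right)} = 6$ ($z{\left(g \right)} = 0 + 6 = 6$)
$z{\left(6 \right)} u{\left(0,-2 \right)} = 6 \left(- \frac{9}{4} + \frac{1}{4} \left(-2\right)\right) = 6 \left(- \frac{9}{4} - \frac{1}{2}\right) = 6 \left(- \frac{11}{4}\right) = - \frac{33}{2}$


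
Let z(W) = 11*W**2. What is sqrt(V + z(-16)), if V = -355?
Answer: sqrt(2461) ≈ 49.608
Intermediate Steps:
sqrt(V + z(-16)) = sqrt(-355 + 11*(-16)**2) = sqrt(-355 + 11*256) = sqrt(-355 + 2816) = sqrt(2461)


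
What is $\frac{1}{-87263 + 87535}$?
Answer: $\frac{1}{272} \approx 0.0036765$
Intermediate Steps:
$\frac{1}{-87263 + 87535} = \frac{1}{272}$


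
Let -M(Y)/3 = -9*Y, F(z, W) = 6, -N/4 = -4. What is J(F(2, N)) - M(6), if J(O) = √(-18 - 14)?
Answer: -162 + 4*I*√2 ≈ -162.0 + 5.6569*I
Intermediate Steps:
N = 16 (N = -4*(-4) = 16)
J(O) = 4*I*√2 (J(O) = √(-32) = 4*I*√2)
M(Y) = 27*Y (M(Y) = -(-27)*Y = 27*Y)
J(F(2, N)) - M(6) = 4*I*√2 - 27*6 = 4*I*√2 - 1*162 = 4*I*√2 - 162 = -162 + 4*I*√2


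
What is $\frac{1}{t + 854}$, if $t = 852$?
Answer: $\frac{1}{1706} \approx 0.00058617$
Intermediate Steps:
$\frac{1}{t + 854} = \frac{1}{852 + 854} = \frac{1}{1706}$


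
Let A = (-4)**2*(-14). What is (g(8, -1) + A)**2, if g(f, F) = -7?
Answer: 53361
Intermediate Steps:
A = -224 (A = 16*(-14) = -224)
(g(8, -1) + A)**2 = (-7 - 224)**2 = (-231)**2 = 53361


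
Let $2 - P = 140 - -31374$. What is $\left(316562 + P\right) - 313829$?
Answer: $-28779$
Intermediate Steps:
$P = -31512$ ($P = 2 - \left(140 - -31374\right) = 2 - \left(140 + 31374\right) = 2 - 31514 = -31512$)
$\left(316562 + P\right) - 313829 = \left(316562 - 31512\right) - 313829 = 285050 - 313829 = -28779$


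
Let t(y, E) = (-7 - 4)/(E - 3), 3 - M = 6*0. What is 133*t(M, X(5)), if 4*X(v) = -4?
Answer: 1463/4 ≈ 365.75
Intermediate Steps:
M = 3 (M = 3 - 6*0 = 3 - 1*0 = 3 + 0 = 3)
X(v) = -1 (X(v) = (¼)*(-4) = -1)
t(y, E) = -11/(-3 + E)
133*t(M, X(5)) = 133*(-11/(-3 - 1)) = 133*(-11/(-4)) = 133*(-11*(-¼)) = 133*(11/4) = 1463/4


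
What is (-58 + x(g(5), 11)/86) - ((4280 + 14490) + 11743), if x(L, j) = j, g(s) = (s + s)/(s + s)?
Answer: -2629095/86 ≈ -30571.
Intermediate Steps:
g(s) = 1 (g(s) = (2*s)/((2*s)) = (2*s)*(1/(2*s)) = 1)
(-58 + x(g(5), 11)/86) - ((4280 + 14490) + 11743) = (-58 + 11/86) - ((4280 + 14490) + 11743) = (-58 + (1/86)*11) - (18770 + 11743) = (-58 + 11/86) - 1*30513 = -4977/86 - 30513 = -2629095/86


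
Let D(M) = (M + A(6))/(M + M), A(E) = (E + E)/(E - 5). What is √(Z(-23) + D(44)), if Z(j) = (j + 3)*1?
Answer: I*√2343/11 ≈ 4.4004*I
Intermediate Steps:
Z(j) = 3 + j (Z(j) = (3 + j)*1 = 3 + j)
A(E) = 2*E/(-5 + E) (A(E) = (2*E)/(-5 + E) = 2*E/(-5 + E))
D(M) = (12 + M)/(2*M) (D(M) = (M + 2*6/(-5 + 6))/(M + M) = (M + 2*6/1)/((2*M)) = (M + 2*6*1)*(1/(2*M)) = (M + 12)*(1/(2*M)) = (12 + M)*(1/(2*M)) = (12 + M)/(2*M))
√(Z(-23) + D(44)) = √((3 - 23) + (½)*(12 + 44)/44) = √(-20 + (½)*(1/44)*56) = √(-20 + 7/11) = √(-213/11) = I*√2343/11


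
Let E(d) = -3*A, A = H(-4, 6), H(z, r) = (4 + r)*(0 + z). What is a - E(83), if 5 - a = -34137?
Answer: 34022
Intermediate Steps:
a = 34142 (a = 5 - 1*(-34137) = 5 + 34137 = 34142)
H(z, r) = z*(4 + r) (H(z, r) = (4 + r)*z = z*(4 + r))
A = -40 (A = -4*(4 + 6) = -4*10 = -40)
E(d) = 120 (E(d) = -3*(-40) = 120)
a - E(83) = 34142 - 1*120 = 34142 - 120 = 34022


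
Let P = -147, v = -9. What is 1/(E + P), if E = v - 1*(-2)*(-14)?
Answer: -1/184 ≈ -0.0054348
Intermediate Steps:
E = -37 (E = -9 - 1*(-2)*(-14) = -9 + 2*(-14) = -9 - 28 = -37)
1/(E + P) = 1/(-37 - 147) = 1/(-184) = -1/184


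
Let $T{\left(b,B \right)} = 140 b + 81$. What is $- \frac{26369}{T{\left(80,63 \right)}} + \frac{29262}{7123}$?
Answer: $\frac{142278235}{80354563} \approx 1.7706$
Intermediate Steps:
$T{\left(b,B \right)} = 81 + 140 b$
$- \frac{26369}{T{\left(80,63 \right)}} + \frac{29262}{7123} = - \frac{26369}{81 + 140 \cdot 80} + \frac{29262}{7123} = - \frac{26369}{81 + 11200} + 29262 \cdot \frac{1}{7123} = - \frac{26369}{11281} + \frac{29262}{7123} = \frac{142278235}{80354563}$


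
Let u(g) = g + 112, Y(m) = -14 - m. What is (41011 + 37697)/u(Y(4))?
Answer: 39354/47 ≈ 837.32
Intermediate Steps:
u(g) = 112 + g
(41011 + 37697)/u(Y(4)) = (41011 + 37697)/(112 + (-14 - 1*4)) = 78708/(112 + (-14 - 4)) = 78708/(112 - 18) = 78708/94 = 78708*(1/94) = 39354/47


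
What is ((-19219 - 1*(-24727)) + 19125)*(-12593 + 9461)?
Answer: -77150556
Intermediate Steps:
((-19219 - 1*(-24727)) + 19125)*(-12593 + 9461) = ((-19219 + 24727) + 19125)*(-3132) = (5508 + 19125)*(-3132) = 24633*(-3132) = -77150556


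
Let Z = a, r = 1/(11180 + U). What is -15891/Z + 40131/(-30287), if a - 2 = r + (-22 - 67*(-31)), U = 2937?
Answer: -7959731917659/879494198290 ≈ -9.0504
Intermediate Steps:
r = 1/14117 (r = 1/(11180 + 2937) = 1/14117 ≈ 7.0837e-5)
a = 29038670/14117 (a = 2 + (1/14117 + (-22 - 67*(-31))) = 2 + (1/14117 + (-22 + 2077)) = 2 + (1/14117 + 2055) = 2 + 29010436/14117 = 29038670/14117 ≈ 2057.0)
Z = 29038670/14117 ≈ 2057.0
-15891/Z + 40131/(-30287) = -15891/29038670/14117 + 40131/(-30287) = -15891*14117/29038670 + 40131*(-1/30287) = -224333247/29038670 - 40131/30287 = -7959731917659/879494198290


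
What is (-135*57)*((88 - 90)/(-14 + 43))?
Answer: 15390/29 ≈ 530.69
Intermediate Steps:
(-135*57)*((88 - 90)/(-14 + 43)) = -(-15390)/29 = -7695*(-2/29) = 15390/29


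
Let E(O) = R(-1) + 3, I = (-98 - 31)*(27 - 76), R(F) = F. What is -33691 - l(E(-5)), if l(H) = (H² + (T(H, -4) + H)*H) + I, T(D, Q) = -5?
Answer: -40010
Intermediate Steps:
I = 6321 (I = -129*(-49) = 6321)
E(O) = 2 (E(O) = -1 + 3 = 2)
l(H) = 6321 + H² + H*(-5 + H) (l(H) = (H² + (-5 + H)*H) + 6321 = (H² + H*(-5 + H)) + 6321 = 6321 + H² + H*(-5 + H))
-33691 - l(E(-5)) = -33691 - (6321 - 5*2 + 2*2²) = -33691 - (6321 - 10 + 2*4) = -33691 - (6321 - 10 + 8) = -33691 - 1*6319 = -33691 - 6319 = -40010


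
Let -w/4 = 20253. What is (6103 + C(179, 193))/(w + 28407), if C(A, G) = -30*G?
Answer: -313/52605 ≈ -0.0059500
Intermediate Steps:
w = -81012 (w = -4*20253 = -81012)
(6103 + C(179, 193))/(w + 28407) = (6103 - 30*193)/(-81012 + 28407) = (6103 - 5790)/(-52605) = 313*(-1/52605) = -313/52605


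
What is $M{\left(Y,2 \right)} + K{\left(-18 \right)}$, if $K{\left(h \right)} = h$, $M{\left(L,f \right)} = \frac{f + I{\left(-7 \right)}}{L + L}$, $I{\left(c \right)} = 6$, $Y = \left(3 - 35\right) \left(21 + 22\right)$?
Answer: $- \frac{6193}{344} \approx -18.003$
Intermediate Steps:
$Y = -1376$ ($Y = \left(-32\right) 43 = -1376$)
$M{\left(L,f \right)} = \frac{6 + f}{2 L}$ ($M{\left(L,f \right)} = \frac{f + 6}{L + L} = \frac{6 + f}{2 L}$)
$M{\left(Y,2 \right)} + K{\left(-18 \right)} = \frac{6 + 2}{2 \left(-1376\right)} - 18 = \frac{1}{2} \left(- \frac{1}{1376}\right) 8 - 18 = - \frac{1}{344} - 18 = - \frac{6193}{344}$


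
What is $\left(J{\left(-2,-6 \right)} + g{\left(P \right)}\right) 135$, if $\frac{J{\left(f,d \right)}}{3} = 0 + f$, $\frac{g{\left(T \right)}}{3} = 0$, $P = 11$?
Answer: $-810$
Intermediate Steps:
$g{\left(T \right)} = 0$ ($g{\left(T \right)} = 3 \cdot 0 = 0$)
$J{\left(f,d \right)} = 3 f$ ($J{\left(f,d \right)} = 3 \left(0 + f\right) = 3 f$)
$\left(J{\left(-2,-6 \right)} + g{\left(P \right)}\right) 135 = \left(3 \left(-2\right) + 0\right) 135 = \left(-6 + 0\right) 135 = \left(-6\right) 135 = -810$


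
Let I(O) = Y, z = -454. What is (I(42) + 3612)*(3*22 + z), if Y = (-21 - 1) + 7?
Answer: -1395636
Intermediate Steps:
Y = -15 (Y = -22 + 7 = -15)
I(O) = -15
(I(42) + 3612)*(3*22 + z) = (-15 + 3612)*(3*22 - 454) = 3597*(66 - 454) = 3597*(-388) = -1395636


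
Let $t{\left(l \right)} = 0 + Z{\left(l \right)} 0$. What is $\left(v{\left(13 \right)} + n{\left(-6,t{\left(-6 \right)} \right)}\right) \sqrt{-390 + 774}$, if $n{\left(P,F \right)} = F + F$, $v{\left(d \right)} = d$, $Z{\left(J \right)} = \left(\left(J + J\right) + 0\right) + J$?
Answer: $104 \sqrt{6} \approx 254.75$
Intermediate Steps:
$Z{\left(J \right)} = 3 J$ ($Z{\left(J \right)} = \left(2 J + 0\right) + J = 2 J + J = 3 J$)
$t{\left(l \right)} = 0$ ($t{\left(l \right)} = 0 + 3 l 0 = 0 + 0 = 0$)
$n{\left(P,F \right)} = 2 F$
$\left(v{\left(13 \right)} + n{\left(-6,t{\left(-6 \right)} \right)}\right) \sqrt{-390 + 774} = \left(13 + 2 \cdot 0\right) \sqrt{-390 + 774} = \left(13 + 0\right) \sqrt{384} = 13 \cdot 8 \sqrt{6} = 104 \sqrt{6}$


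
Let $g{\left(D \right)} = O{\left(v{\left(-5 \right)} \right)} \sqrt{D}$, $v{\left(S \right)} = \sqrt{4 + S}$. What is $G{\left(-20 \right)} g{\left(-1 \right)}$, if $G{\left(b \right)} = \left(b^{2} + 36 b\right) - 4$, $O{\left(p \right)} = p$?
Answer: $324$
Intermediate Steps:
$G{\left(b \right)} = -4 + b^{2} + 36 b$
$g{\left(D \right)} = i \sqrt{D}$ ($g{\left(D \right)} = \sqrt{4 - 5} \sqrt{D} = \sqrt{-1} \sqrt{D} = i \sqrt{D}$)
$G{\left(-20 \right)} g{\left(-1 \right)} = \left(-4 + \left(-20\right)^{2} + 36 \left(-20\right)\right) i \sqrt{-1} = \left(-4 + 400 - 720\right) i i = \left(-324\right) \left(-1\right) = 324$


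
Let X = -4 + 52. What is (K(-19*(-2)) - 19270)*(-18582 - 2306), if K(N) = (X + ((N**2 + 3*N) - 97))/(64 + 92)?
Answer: 5230026214/13 ≈ 4.0231e+8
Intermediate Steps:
X = 48
K(N) = -49/156 + N/52 + N**2/156 (K(N) = (48 + ((N**2 + 3*N) - 97))/(64 + 92) = (48 + (-97 + N**2 + 3*N))/156 = (-49 + N**2 + 3*N)*(1/156) = -49/156 + N/52 + N**2/156)
(K(-19*(-2)) - 19270)*(-18582 - 2306) = ((-49/156 + (-19*(-2))/52 + (-19*(-2))**2/156) - 19270)*(-18582 - 2306) = ((-49/156 + (1/52)*38 + (1/156)*38**2) - 19270)*(-20888) = ((-49/156 + 19/26 + (1/156)*1444) - 19270)*(-20888) = ((-49/156 + 19/26 + 361/39) - 19270)*(-20888) = (503/52 - 19270)*(-20888) = -1001537/52*(-20888) = 5230026214/13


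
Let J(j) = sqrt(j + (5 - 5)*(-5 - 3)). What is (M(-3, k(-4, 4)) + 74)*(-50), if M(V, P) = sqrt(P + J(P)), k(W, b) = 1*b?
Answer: -3700 - 50*sqrt(6) ≈ -3822.5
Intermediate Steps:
J(j) = sqrt(j) (J(j) = sqrt(j + 0*(-8)) = sqrt(j + 0) = sqrt(j))
k(W, b) = b
M(V, P) = sqrt(P + sqrt(P))
(M(-3, k(-4, 4)) + 74)*(-50) = (sqrt(4 + sqrt(4)) + 74)*(-50) = (sqrt(4 + 2) + 74)*(-50) = (sqrt(6) + 74)*(-50) = (74 + sqrt(6))*(-50) = -3700 - 50*sqrt(6)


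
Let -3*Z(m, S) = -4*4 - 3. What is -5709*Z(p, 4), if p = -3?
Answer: -36157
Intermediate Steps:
Z(m, S) = 19/3 (Z(m, S) = -(-4*4 - 3)/3 = -(-16 - 3)/3 = -⅓*(-19) = 19/3)
-5709*Z(p, 4) = -5709*19/3 = -36157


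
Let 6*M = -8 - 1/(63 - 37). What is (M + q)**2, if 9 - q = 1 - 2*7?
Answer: 10387729/24336 ≈ 426.85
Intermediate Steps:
q = 22 (q = 9 - (1 - 2*7) = 9 - (1 - 14) = 9 - 1*(-13) = 9 + 13 = 22)
M = -209/156 (M = (-8 - 1/(63 - 37))/6 = (-8 - 1/26)/6 = (1/6)*(-209/26) = -209/156 ≈ -1.3397)
(M + q)**2 = (-209/156 + 22)**2 = (3223/156)**2 = 10387729/24336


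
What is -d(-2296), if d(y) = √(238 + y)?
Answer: -7*I*√42 ≈ -45.365*I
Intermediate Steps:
-d(-2296) = -√(238 - 2296) = -√(-2058) = -7*I*√42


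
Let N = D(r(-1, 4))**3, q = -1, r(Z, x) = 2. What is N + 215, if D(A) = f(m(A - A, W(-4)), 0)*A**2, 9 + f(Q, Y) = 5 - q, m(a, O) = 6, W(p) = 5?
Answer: -1513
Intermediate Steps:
f(Q, Y) = -3 (f(Q, Y) = -9 + (5 - 1*(-1)) = -9 + (5 + 1) = -9 + 6 = -3)
D(A) = -3*A**2
N = -1728 (N = (-3*2**2)**3 = (-3*4)**3 = (-12)**3 = -1728)
N + 215 = -1728 + 215 = -1513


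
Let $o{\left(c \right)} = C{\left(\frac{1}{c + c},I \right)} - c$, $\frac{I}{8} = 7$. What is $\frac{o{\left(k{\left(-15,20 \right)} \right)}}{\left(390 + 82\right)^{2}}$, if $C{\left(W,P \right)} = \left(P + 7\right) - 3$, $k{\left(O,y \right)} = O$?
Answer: $\frac{75}{222784} \approx 0.00033665$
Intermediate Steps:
$I = 56$ ($I = 8 \cdot 7 = 56$)
$C{\left(W,P \right)} = 4 + P$ ($C{\left(W,P \right)} = \left(7 + P\right) - 3 = 4 + P$)
$o{\left(c \right)} = 60 - c$ ($o{\left(c \right)} = \left(4 + 56\right) - c = 60 - c$)
$\frac{o{\left(k{\left(-15,20 \right)} \right)}}{\left(390 + 82\right)^{2}} = \frac{60 - -15}{\left(390 + 82\right)^{2}} = \frac{60 + 15}{472^{2}} = \frac{75}{222784}$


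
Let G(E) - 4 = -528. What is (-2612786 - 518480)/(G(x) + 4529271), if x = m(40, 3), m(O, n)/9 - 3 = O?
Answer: -3131266/4528747 ≈ -0.69142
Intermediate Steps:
m(O, n) = 27 + 9*O
x = 387 (x = 27 + 9*40 = 27 + 360 = 387)
G(E) = -524 (G(E) = 4 - 528 = -524)
(-2612786 - 518480)/(G(x) + 4529271) = (-2612786 - 518480)/(-524 + 4529271) = -3131266/4528747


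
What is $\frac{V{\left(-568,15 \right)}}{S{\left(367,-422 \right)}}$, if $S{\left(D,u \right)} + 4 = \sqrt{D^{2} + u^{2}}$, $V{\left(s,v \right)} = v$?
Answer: $\frac{60}{312757} + \frac{15 \sqrt{312773}}{312757} \approx 0.027014$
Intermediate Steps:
$S{\left(D,u \right)} = -4 + \sqrt{D^{2} + u^{2}}$
$\frac{V{\left(-568,15 \right)}}{S{\left(367,-422 \right)}} = \frac{15}{-4 + \sqrt{367^{2} + \left(-422\right)^{2}}} = \frac{15}{-4 + \sqrt{134689 + 178084}} = \frac{15}{-4 + \sqrt{312773}}$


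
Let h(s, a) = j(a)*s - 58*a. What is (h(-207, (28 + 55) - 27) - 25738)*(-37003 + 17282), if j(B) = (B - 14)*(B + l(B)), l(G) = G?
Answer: 19774522794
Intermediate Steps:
j(B) = 2*B*(-14 + B) (j(B) = (B - 14)*(B + B) = (-14 + B)*(2*B) = 2*B*(-14 + B))
h(s, a) = -58*a + 2*a*s*(-14 + a) (h(s, a) = (2*a*(-14 + a))*s - 58*a = 2*a*s*(-14 + a) - 58*a = -58*a + 2*a*s*(-14 + a))
(h(-207, (28 + 55) - 27) - 25738)*(-37003 + 17282) = (2*((28 + 55) - 27)*(-29 - 207*(-14 + ((28 + 55) - 27))) - 25738)*(-37003 + 17282) = (2*(83 - 27)*(-29 - 207*(-14 + (83 - 27))) - 25738)*(-19721) = (2*56*(-29 - 207*(-14 + 56)) - 25738)*(-19721) = (2*56*(-29 - 207*42) - 25738)*(-19721) = (2*56*(-29 - 8694) - 25738)*(-19721) = (2*56*(-8723) - 25738)*(-19721) = (-976976 - 25738)*(-19721) = -1002714*(-19721) = 19774522794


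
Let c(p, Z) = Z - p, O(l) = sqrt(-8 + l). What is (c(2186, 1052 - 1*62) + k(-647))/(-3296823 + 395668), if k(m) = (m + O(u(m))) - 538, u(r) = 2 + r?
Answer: 2381/2901155 - I*sqrt(653)/2901155 ≈ 0.00082071 - 8.8082e-6*I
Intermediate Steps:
k(m) = -538 + m + sqrt(-6 + m) (k(m) = (m + sqrt(-8 + (2 + m))) - 538 = (m + sqrt(-6 + m)) - 538 = -538 + m + sqrt(-6 + m))
(c(2186, 1052 - 1*62) + k(-647))/(-3296823 + 395668) = (((1052 - 1*62) - 1*2186) + (-538 - 647 + sqrt(-6 - 647)))/(-3296823 + 395668) = (((1052 - 62) - 2186) + (-538 - 647 + sqrt(-653)))/(-2901155) = ((990 - 2186) + (-538 - 647 + I*sqrt(653)))*(-1/2901155) = (-1196 + (-1185 + I*sqrt(653)))*(-1/2901155) = (-2381 + I*sqrt(653))*(-1/2901155) = 2381/2901155 - I*sqrt(653)/2901155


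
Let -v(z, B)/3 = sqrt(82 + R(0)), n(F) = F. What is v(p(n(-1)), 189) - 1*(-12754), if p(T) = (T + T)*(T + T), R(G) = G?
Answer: 12754 - 3*sqrt(82) ≈ 12727.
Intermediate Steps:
p(T) = 4*T**2 (p(T) = (2*T)*(2*T) = 4*T**2)
v(z, B) = -3*sqrt(82) (v(z, B) = -3*sqrt(82 + 0) = -3*sqrt(82))
v(p(n(-1)), 189) - 1*(-12754) = -3*sqrt(82) - 1*(-12754) = -3*sqrt(82) + 12754 = 12754 - 3*sqrt(82)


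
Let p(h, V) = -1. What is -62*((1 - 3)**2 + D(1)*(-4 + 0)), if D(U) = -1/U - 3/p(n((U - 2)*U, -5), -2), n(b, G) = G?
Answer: 248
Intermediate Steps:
D(U) = 3 - 1/U (D(U) = -1/U - 3/(-1) = -1/U - 3*(-1) = -1/U + 3 = 3 - 1/U)
-62*((1 - 3)**2 + D(1)*(-4 + 0)) = -62*((1 - 3)**2 + (3 - 1/1)*(-4 + 0)) = -62*((-2)**2 + (3 - 1*1)*(-4)) = -62*(4 + (3 - 1)*(-4)) = -62*(4 + 2*(-4)) = -62*(4 - 8) = -62*(-4) = 248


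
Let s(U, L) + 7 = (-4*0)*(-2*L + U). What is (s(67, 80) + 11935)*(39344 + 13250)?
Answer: 627341232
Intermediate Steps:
s(U, L) = -7 (s(U, L) = -7 + (-4*0)*(-2*L + U) = -7 + 0*(U - 2*L) = -7 + 0 = -7)
(s(67, 80) + 11935)*(39344 + 13250) = (-7 + 11935)*(39344 + 13250) = 11928*52594 = 627341232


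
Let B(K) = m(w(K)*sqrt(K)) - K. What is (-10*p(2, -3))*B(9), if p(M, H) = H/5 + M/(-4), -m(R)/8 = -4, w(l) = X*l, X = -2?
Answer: 253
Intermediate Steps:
w(l) = -2*l
m(R) = 32 (m(R) = -8*(-4) = 32)
p(M, H) = -M/4 + H/5 (p(M, H) = H*(1/5) + M*(-1/4) = H/5 - M/4 = -M/4 + H/5)
B(K) = 32 - K
(-10*p(2, -3))*B(9) = (-10*(-1/4*2 + (1/5)*(-3)))*(32 - 1*9) = (-10*(-1/2 - 3/5))*(32 - 9) = -10*(-11/10)*23 = 11*23 = 253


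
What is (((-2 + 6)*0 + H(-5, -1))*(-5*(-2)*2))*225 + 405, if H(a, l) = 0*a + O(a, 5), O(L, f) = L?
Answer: -22095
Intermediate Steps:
H(a, l) = a (H(a, l) = 0*a + a = 0 + a = a)
(((-2 + 6)*0 + H(-5, -1))*(-5*(-2)*2))*225 + 405 = (((-2 + 6)*0 - 5)*(-5*(-2)*2))*225 + 405 = ((4*0 - 5)*(10*2))*225 + 405 = ((0 - 5)*20)*225 + 405 = -5*20*225 + 405 = -100*225 + 405 = -22500 + 405 = -22095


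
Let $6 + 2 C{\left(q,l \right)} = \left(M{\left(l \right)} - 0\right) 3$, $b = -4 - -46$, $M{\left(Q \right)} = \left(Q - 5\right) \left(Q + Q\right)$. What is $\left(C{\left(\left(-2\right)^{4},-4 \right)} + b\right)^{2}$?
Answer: $21609$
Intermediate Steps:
$M{\left(Q \right)} = 2 Q \left(-5 + Q\right)$ ($M{\left(Q \right)} = \left(-5 + Q\right) 2 Q = 2 Q \left(-5 + Q\right)$)
$b = 42$ ($b = -4 + 46 = 42$)
$C{\left(q,l \right)} = -3 + 3 l \left(-5 + l\right)$ ($C{\left(q,l \right)} = -3 + \frac{\left(2 l \left(-5 + l\right) - 0\right) 3}{2} = -3 + \frac{\left(2 l \left(-5 + l\right) + 0\right) 3}{2} = -3 + \frac{2 l \left(-5 + l\right) 3}{2} = -3 + \frac{6 l \left(-5 + l\right)}{2} = -3 + 3 l \left(-5 + l\right)$)
$\left(C{\left(\left(-2\right)^{4},-4 \right)} + b\right)^{2} = \left(\left(-3 + 3 \left(-4\right) \left(-5 - 4\right)\right) + 42\right)^{2} = \left(\left(-3 + 3 \left(-4\right) \left(-9\right)\right) + 42\right)^{2} = \left(\left(-3 + 108\right) + 42\right)^{2} = \left(105 + 42\right)^{2} = 147^{2} = 21609$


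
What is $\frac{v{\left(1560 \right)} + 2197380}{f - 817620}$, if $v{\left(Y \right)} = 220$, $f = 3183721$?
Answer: $\frac{2197600}{2366101} \approx 0.92879$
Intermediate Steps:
$\frac{v{\left(1560 \right)} + 2197380}{f - 817620} = \frac{220 + 2197380}{3183721 - 817620} = \frac{2197600}{2366101}$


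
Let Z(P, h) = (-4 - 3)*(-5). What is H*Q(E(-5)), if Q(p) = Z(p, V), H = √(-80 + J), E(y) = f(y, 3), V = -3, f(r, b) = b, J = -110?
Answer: 35*I*√190 ≈ 482.44*I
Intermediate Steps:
E(y) = 3
Z(P, h) = 35 (Z(P, h) = -7*(-5) = 35)
H = I*√190 (H = √(-80 - 110) = √(-190) = I*√190 ≈ 13.784*I)
Q(p) = 35
H*Q(E(-5)) = (I*√190)*35 = 35*I*√190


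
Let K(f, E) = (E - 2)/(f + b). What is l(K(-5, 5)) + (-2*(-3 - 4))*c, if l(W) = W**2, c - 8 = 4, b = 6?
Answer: 177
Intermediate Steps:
c = 12 (c = 8 + 4 = 12)
K(f, E) = (-2 + E)/(6 + f) (K(f, E) = (E - 2)/(f + 6) = (-2 + E)/(6 + f))
l(K(-5, 5)) + (-2*(-3 - 4))*c = ((-2 + 5)/(6 - 5))**2 - 2*(-3 - 4)*12 = (3/1)**2 - 2*(-7)*12 = (1*3)**2 + 14*12 = 3**2 + 168 = 9 + 168 = 177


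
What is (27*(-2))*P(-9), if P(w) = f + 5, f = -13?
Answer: 432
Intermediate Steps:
P(w) = -8 (P(w) = -13 + 5 = -8)
(27*(-2))*P(-9) = (27*(-2))*(-8) = -54*(-8) = 432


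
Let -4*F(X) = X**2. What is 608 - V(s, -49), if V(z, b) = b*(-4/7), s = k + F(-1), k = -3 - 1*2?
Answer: 580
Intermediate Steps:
F(X) = -X**2/4
k = -5 (k = -3 - 2 = -5)
s = -21/4 (s = -5 - 1/4*(-1)**2 = -5 - 1/4*1 = -5 - 1/4 = -21/4 ≈ -5.2500)
V(z, b) = -4*b/7 (V(z, b) = b*(-4*1/7) = b*(-4/7) = -4*b/7)
608 - V(s, -49) = 608 - (-4)*(-49)/7 = 608 - 1*28 = 608 - 28 = 580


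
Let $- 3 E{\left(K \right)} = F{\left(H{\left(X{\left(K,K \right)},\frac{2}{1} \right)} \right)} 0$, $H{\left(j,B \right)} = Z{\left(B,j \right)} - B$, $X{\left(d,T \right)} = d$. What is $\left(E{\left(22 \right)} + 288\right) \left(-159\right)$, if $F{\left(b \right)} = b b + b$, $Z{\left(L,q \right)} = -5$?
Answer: $-45792$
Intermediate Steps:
$H{\left(j,B \right)} = -5 - B$
$F{\left(b \right)} = b + b^{2}$ ($F{\left(b \right)} = b^{2} + b = b + b^{2}$)
$E{\left(K \right)} = 0$ ($E{\left(K \right)} = - \frac{\left(-5 - \frac{2}{1}\right) \left(1 - \left(5 + \frac{2}{1}\right)\right) 0}{3} = - \frac{\left(-5 - 2 \cdot 1\right) \left(1 - \left(5 + 2 \cdot 1\right)\right) 0}{3} = - \frac{\left(-5 - 2\right) \left(1 - 7\right) 0}{3} = - \frac{- 7 \left(1 - 7\right) 0}{3} = - \frac{\left(-7\right) \left(-6\right) 0}{3} = - \frac{42 \cdot 0}{3} = \left(- \frac{1}{3}\right) 0 = 0$)
$\left(E{\left(22 \right)} + 288\right) \left(-159\right) = \left(0 + 288\right) \left(-159\right) = 288 \left(-159\right) = -45792$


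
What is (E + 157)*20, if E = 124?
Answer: 5620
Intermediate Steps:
(E + 157)*20 = (124 + 157)*20 = 281*20 = 5620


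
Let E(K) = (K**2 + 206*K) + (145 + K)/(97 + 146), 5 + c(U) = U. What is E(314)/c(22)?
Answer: 1469537/153 ≈ 9604.8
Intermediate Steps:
c(U) = -5 + U
E(K) = 145/243 + K**2 + 50059*K/243 (E(K) = (K**2 + 206*K) + (145 + K)/243 = (K**2 + 206*K) + (145 + K)*(1/243) = (K**2 + 206*K) + (145/243 + K/243) = 145/243 + K**2 + 50059*K/243)
E(314)/c(22) = (145/243 + 314**2 + (50059/243)*314)/(-5 + 22) = (145/243 + 98596 + 15718526/243)/17 = (1469537/9)*(1/17) = 1469537/153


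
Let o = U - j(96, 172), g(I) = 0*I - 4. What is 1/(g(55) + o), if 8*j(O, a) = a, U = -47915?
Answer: -2/95881 ≈ -2.0859e-5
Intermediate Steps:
j(O, a) = a/8
g(I) = -4 (g(I) = 0 - 4 = -4)
o = -95873/2 (o = -47915 - 172/8 = -47915 - 1*43/2 = -47915 - 43/2 = -95873/2 ≈ -47937.)
1/(g(55) + o) = 1/(-4 - 95873/2) = 1/(-95881/2) = -2/95881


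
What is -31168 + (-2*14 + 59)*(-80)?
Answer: -33648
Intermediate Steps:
-31168 + (-2*14 + 59)*(-80) = -31168 + (-28 + 59)*(-80) = -31168 + 31*(-80) = -31168 - 2480 = -33648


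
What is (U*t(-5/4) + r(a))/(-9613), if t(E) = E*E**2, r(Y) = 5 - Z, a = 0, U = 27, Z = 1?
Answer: 3119/615232 ≈ 0.0050696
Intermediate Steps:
r(Y) = 4 (r(Y) = 5 - 1*1 = 5 - 1 = 4)
t(E) = E**3
(U*t(-5/4) + r(a))/(-9613) = (27*(-5/4)**3 + 4)/(-9613) = (27*(-5*1/4)**3 + 4)*(-1/9613) = (27*(-5/4)**3 + 4)*(-1/9613) = (27*(-125/64) + 4)*(-1/9613) = (-3375/64 + 4)*(-1/9613) = -3119/64*(-1/9613) = 3119/615232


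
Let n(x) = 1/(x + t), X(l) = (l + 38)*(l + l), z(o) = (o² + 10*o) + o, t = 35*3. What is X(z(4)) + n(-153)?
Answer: 564479/48 ≈ 11760.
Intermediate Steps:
t = 105
z(o) = o² + 11*o
X(l) = 2*l*(38 + l) (X(l) = (38 + l)*(2*l) = 2*l*(38 + l))
n(x) = 1/(105 + x) (n(x) = 1/(x + 105) = 1/(105 + x))
X(z(4)) + n(-153) = 2*(4*(11 + 4))*(38 + 4*(11 + 4)) + 1/(105 - 153) = 2*(4*15)*(38 + 4*15) + 1/(-48) = 2*60*(38 + 60) - 1/48 = 2*60*98 - 1/48 = 11760 - 1/48 = 564479/48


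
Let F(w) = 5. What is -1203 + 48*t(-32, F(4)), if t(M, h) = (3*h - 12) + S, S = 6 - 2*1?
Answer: -867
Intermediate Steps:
S = 4 (S = 6 - 2 = 4)
t(M, h) = -8 + 3*h (t(M, h) = (3*h - 12) + 4 = (-12 + 3*h) + 4 = -8 + 3*h)
-1203 + 48*t(-32, F(4)) = -1203 + 48*(-8 + 3*5) = -1203 + 48*(-8 + 15) = -1203 + 48*7 = -1203 + 336 = -867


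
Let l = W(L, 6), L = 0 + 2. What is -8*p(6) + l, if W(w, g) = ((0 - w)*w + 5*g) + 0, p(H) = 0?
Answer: 26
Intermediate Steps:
L = 2
W(w, g) = -w² + 5*g (W(w, g) = ((-w)*w + 5*g) + 0 = (-w² + 5*g) + 0 = -w² + 5*g)
l = 26 (l = -1*2² + 5*6 = -1*4 + 30 = -4 + 30 = 26)
-8*p(6) + l = -8*0 + 26 = 0 + 26 = 26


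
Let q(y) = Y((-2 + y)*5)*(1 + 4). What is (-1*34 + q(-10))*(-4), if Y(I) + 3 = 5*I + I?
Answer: 7396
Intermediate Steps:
Y(I) = -3 + 6*I (Y(I) = -3 + (5*I + I) = -3 + 6*I)
q(y) = -315 + 150*y (q(y) = (-3 + 6*((-2 + y)*5))*(1 + 4) = (-3 + 6*(-10 + 5*y))*5 = (-3 + (-60 + 30*y))*5 = (-63 + 30*y)*5 = -315 + 150*y)
(-1*34 + q(-10))*(-4) = (-1*34 + (-315 + 150*(-10)))*(-4) = (-34 + (-315 - 1500))*(-4) = (-34 - 1815)*(-4) = -1849*(-4) = 7396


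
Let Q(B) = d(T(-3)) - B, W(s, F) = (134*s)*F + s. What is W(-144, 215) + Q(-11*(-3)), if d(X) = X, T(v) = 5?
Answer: -4148812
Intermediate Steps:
W(s, F) = s + 134*F*s (W(s, F) = 134*F*s + s = s + 134*F*s)
Q(B) = 5 - B
W(-144, 215) + Q(-11*(-3)) = -144*(1 + 134*215) + (5 - (-11)*(-3)) = -144*(1 + 28810) + (5 - 1*33) = -144*28811 + (5 - 33) = -4148784 - 28 = -4148812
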